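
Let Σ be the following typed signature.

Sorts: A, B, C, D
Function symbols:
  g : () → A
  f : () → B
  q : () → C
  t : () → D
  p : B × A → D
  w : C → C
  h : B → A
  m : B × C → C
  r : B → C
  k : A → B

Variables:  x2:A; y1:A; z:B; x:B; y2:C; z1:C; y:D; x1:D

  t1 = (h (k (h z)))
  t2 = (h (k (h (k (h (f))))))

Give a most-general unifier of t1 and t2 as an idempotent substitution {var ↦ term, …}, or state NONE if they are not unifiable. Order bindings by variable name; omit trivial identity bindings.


{z ↦ (k (h (f)))}


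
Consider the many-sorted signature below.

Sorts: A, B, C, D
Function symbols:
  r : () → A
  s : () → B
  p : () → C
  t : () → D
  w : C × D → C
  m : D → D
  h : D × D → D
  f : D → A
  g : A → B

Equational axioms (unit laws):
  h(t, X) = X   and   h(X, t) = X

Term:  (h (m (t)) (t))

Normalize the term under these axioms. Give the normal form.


normal form = (m (t))

1. (h (m (t)) (t))  →  (m (t))


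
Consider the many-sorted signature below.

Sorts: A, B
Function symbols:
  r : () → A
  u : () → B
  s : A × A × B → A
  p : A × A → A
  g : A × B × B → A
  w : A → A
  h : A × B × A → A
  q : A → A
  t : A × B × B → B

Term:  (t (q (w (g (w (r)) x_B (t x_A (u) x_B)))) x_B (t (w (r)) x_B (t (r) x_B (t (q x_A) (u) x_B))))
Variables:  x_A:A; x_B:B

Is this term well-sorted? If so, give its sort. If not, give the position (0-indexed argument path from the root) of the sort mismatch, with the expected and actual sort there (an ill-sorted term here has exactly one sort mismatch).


well-sorted; sort = B

          (r) : A
        (w (r)) : A
        x_B : B
          x_A : A
          (u) : B
          x_B : B
        (t x_A (u) x_B) : B
      (g (w (r)) x_B (t x_A (u) x_B)) : A
    (w (g (w (r)) x_B (t x_A (u) x_B))) : A
  (q (w (g (w (r)) x_B (t x_A (u) x_B)))) : A
  x_B : B
      (r) : A
    (w (r)) : A
    x_B : B
      (r) : A
      x_B : B
          x_A : A
        (q x_A) : A
        (u) : B
        x_B : B
      (t (q x_A) (u) x_B) : B
    (t (r) x_B (t (q x_A) (u) x_B)) : B
  (t (w (r)) x_B (t (r) x_B (t (q x_A) (u) x_B))) : B
(t (q (w (g (w (r)) x_B (t x_A (u) x_B)))) x_B (t (w (r)) x_B (t (r) x_B (t (q x_A) (u) x_B)))) : B


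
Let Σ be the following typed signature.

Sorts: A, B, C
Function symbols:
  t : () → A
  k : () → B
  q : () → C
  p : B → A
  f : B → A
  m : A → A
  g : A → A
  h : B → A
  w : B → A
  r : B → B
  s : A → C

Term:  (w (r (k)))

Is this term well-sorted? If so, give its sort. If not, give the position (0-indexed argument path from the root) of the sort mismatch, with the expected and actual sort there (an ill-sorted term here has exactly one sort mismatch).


    (k) : B
  (r (k)) : B
(w (r (k))) : A

well-sorted; sort = A


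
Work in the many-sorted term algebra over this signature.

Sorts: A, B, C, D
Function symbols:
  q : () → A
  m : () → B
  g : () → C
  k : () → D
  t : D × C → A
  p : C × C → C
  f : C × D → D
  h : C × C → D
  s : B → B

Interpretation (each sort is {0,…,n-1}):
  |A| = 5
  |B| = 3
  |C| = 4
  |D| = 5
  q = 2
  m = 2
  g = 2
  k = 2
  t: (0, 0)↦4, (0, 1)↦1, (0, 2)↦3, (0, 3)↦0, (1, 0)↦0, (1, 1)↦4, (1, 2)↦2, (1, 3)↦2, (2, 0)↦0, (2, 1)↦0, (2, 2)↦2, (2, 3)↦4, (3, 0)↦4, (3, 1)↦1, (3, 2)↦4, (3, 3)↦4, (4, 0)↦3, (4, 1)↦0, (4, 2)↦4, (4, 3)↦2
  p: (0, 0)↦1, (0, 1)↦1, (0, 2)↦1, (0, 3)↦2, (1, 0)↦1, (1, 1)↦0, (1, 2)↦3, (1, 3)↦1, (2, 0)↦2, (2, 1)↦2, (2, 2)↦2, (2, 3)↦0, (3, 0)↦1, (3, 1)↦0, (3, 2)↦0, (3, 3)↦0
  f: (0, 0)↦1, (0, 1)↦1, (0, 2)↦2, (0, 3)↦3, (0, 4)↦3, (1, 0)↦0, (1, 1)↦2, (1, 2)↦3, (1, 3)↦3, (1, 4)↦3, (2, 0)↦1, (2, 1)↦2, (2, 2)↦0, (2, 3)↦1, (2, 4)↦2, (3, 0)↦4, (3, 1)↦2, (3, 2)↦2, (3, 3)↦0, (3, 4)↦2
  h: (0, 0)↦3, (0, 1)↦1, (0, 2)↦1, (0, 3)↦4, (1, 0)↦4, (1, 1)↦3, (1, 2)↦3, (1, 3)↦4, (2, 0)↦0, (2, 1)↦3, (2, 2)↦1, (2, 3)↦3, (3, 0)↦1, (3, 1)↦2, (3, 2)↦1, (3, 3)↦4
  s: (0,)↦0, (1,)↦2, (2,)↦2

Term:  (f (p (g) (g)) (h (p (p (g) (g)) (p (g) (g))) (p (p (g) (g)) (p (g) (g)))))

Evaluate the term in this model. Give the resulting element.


value = 2

  g = 2
  g = 2
  (p (g) (g)) = p(2, 2) = 2
  g = 2
  g = 2
  (p (g) (g)) = p(2, 2) = 2
  g = 2
  g = 2
  (p (g) (g)) = p(2, 2) = 2
  (p (p (g) (g)) (p (g) (g))) = p(2, 2) = 2
  g = 2
  g = 2
  (p (g) (g)) = p(2, 2) = 2
  g = 2
  g = 2
  (p (g) (g)) = p(2, 2) = 2
  (p (p (g) (g)) (p (g) (g))) = p(2, 2) = 2
  (h (p (p (g) (g)) (p (g) (g))) (p (p (g) (g)) (p (g) (g)))) = h(2, 2) = 1
  (f (p (g) (g)) (h (p (p (g) (g)) (p (g) (g))) (p (p (g) (g)) (p (g) (g))))) = f(2, 1) = 2


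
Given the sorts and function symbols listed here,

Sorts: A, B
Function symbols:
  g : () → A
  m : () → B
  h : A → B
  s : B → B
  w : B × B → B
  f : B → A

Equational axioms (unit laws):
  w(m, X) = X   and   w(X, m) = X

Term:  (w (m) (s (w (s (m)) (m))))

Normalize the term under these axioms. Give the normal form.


normal form = (s (s (m)))

1. (w (m) (s (w (s (m)) (m))))  →  (s (w (s (m)) (m)))
2. (s (w (s (m)) (m)))  →  (s (s (m)))


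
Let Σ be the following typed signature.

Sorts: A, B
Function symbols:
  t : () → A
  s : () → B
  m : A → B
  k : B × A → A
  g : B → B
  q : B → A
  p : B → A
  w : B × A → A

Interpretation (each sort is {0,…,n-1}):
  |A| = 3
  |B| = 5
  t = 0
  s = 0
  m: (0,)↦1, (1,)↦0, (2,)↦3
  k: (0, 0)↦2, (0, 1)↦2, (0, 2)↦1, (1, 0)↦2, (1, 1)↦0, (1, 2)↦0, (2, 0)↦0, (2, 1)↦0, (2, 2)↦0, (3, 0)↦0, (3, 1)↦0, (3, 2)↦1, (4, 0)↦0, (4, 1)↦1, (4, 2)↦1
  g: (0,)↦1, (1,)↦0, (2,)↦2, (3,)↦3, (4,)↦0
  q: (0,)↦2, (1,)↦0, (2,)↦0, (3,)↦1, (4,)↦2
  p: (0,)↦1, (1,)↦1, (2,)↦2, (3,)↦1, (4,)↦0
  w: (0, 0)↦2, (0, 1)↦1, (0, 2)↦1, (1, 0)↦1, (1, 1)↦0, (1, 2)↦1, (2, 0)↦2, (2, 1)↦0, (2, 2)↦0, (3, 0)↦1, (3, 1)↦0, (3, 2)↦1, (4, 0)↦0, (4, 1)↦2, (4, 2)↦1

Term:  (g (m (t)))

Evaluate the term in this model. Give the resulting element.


  t = 0
  (m (t)) = m(0,) = 1
  (g (m (t))) = g(1,) = 0

value = 0


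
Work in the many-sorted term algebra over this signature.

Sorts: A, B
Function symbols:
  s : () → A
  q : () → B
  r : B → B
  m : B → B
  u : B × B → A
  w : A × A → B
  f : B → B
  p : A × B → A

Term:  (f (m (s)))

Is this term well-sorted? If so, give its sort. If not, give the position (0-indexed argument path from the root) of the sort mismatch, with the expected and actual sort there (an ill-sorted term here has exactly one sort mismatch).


    (s) : A
  (m (s)) : ✗ arg 0 at [0, 0] has sort A, expected B

ill-sorted at position [0, 0]: expected B, got A


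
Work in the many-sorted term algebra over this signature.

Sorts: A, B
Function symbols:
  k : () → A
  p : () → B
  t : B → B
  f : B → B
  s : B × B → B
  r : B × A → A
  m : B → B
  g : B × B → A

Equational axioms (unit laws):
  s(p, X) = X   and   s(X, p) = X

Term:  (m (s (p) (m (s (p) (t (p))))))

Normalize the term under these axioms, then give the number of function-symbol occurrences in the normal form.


size = 4

1. (m (s (p) (m (s (p) (t (p))))))  →  (m (m (s (p) (t (p)))))
2. (m (m (s (p) (t (p)))))  →  (m (m (t (p))))
normal form: (m (m (t (p))))


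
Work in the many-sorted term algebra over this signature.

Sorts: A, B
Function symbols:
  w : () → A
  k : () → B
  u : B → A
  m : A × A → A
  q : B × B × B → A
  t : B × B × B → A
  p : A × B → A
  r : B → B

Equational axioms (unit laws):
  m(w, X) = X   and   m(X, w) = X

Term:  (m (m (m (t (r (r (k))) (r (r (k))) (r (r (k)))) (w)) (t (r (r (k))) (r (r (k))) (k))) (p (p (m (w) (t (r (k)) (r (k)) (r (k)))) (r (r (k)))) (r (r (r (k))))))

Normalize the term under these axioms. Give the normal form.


normal form = (m (m (t (r (r (k))) (r (r (k))) (r (r (k)))) (t (r (r (k))) (r (r (k))) (k))) (p (p (t (r (k)) (r (k)) (r (k))) (r (r (k)))) (r (r (r (k))))))

1. (m (m (m (t (r (r (k))) (r (r (k))) (r (r (k)))) (w)) (t (r (r (k))) (r (r (k))) (k))) (p (p (m (w) (t (r (k)) (r (k)) (r (k)))) (r (r (k)))) (r (r (r (k))))))  →  (m (m (t (r (r (k))) (r (r (k))) (r (r (k)))) (t (r (r (k))) (r (r (k))) (k))) (p (p (m (w) (t (r (k)) (r (k)) (r (k)))) (r (r (k)))) (r (r (r (k))))))
2. (m (m (t (r (r (k))) (r (r (k))) (r (r (k)))) (t (r (r (k))) (r (r (k))) (k))) (p (p (m (w) (t (r (k)) (r (k)) (r (k)))) (r (r (k)))) (r (r (r (k))))))  →  (m (m (t (r (r (k))) (r (r (k))) (r (r (k)))) (t (r (r (k))) (r (r (k))) (k))) (p (p (t (r (k)) (r (k)) (r (k))) (r (r (k)))) (r (r (r (k))))))


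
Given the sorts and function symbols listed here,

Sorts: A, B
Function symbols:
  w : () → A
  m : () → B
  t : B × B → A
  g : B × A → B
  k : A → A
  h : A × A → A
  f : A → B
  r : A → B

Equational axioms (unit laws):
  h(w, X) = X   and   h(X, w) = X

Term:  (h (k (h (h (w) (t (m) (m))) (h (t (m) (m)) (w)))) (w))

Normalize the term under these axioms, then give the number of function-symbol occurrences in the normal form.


1. (h (k (h (h (w) (t (m) (m))) (h (t (m) (m)) (w)))) (w))  →  (k (h (h (w) (t (m) (m))) (h (t (m) (m)) (w))))
2. (k (h (h (w) (t (m) (m))) (h (t (m) (m)) (w))))  →  (k (h (t (m) (m)) (h (t (m) (m)) (w))))
3. (k (h (t (m) (m)) (h (t (m) (m)) (w))))  →  (k (h (t (m) (m)) (t (m) (m))))
normal form: (k (h (t (m) (m)) (t (m) (m))))

size = 8


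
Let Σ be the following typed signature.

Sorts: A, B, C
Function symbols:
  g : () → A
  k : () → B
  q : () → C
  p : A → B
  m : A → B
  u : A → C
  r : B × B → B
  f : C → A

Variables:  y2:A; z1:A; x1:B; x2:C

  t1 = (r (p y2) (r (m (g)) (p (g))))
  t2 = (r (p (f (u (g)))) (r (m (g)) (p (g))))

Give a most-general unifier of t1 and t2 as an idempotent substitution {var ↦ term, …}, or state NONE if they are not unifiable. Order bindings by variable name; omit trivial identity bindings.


{y2 ↦ (f (u (g)))}


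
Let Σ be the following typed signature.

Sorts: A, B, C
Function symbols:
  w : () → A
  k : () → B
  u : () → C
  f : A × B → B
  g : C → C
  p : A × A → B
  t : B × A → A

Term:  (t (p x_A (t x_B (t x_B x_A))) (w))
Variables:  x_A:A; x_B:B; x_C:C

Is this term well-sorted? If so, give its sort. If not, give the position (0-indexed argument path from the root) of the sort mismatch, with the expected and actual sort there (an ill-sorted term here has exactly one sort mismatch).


    x_A : A
      x_B : B
        x_B : B
        x_A : A
      (t x_B x_A) : A
    (t x_B (t x_B x_A)) : A
  (p x_A (t x_B (t x_B x_A))) : B
  (w) : A
(t (p x_A (t x_B (t x_B x_A))) (w)) : A

well-sorted; sort = A


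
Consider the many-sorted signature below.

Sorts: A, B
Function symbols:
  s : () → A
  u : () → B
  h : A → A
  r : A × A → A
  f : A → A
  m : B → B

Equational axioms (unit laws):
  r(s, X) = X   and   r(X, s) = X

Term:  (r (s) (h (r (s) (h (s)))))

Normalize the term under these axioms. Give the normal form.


1. (r (s) (h (r (s) (h (s)))))  →  (h (r (s) (h (s))))
2. (h (r (s) (h (s))))  →  (h (h (s)))

normal form = (h (h (s)))


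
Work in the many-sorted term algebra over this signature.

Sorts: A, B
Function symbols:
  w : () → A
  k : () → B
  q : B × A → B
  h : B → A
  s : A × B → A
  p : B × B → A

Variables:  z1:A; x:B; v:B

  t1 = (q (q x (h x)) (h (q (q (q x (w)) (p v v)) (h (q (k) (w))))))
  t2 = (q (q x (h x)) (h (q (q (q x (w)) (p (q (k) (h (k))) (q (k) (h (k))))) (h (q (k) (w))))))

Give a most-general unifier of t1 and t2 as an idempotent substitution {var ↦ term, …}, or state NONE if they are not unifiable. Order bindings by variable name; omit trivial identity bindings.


{v ↦ (q (k) (h (k)))}


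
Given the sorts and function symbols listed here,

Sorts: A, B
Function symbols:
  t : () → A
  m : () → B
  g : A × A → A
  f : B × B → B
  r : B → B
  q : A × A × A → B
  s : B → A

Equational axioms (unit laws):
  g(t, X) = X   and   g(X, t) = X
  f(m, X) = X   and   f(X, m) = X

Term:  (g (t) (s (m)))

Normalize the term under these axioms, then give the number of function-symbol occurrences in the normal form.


1. (g (t) (s (m)))  →  (s (m))
normal form: (s (m))

size = 2


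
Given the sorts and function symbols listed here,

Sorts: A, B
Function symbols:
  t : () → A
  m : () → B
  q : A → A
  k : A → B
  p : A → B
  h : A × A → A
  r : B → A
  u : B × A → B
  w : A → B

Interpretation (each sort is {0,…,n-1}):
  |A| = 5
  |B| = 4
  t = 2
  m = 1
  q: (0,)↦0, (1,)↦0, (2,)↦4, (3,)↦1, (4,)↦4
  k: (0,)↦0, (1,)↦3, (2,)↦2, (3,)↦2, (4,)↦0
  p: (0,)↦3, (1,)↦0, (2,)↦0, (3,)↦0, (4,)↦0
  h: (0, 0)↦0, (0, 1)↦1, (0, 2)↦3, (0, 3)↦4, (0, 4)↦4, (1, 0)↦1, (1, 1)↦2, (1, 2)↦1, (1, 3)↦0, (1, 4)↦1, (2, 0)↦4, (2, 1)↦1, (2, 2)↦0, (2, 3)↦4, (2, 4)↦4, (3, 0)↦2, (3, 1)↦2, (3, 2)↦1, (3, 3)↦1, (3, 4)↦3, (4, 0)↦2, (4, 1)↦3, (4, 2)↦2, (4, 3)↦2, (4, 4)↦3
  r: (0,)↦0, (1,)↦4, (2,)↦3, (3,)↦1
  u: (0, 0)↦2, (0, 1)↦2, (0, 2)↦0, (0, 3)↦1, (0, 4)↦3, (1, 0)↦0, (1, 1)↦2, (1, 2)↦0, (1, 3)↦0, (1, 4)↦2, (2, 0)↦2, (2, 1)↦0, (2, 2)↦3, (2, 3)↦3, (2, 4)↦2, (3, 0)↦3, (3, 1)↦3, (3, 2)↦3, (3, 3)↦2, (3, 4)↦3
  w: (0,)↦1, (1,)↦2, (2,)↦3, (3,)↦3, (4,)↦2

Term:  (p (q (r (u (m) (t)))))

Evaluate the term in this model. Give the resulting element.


  m = 1
  t = 2
  (u (m) (t)) = u(1, 2) = 0
  (r (u (m) (t))) = r(0,) = 0
  (q (r (u (m) (t)))) = q(0,) = 0
  (p (q (r (u (m) (t))))) = p(0,) = 3

value = 3


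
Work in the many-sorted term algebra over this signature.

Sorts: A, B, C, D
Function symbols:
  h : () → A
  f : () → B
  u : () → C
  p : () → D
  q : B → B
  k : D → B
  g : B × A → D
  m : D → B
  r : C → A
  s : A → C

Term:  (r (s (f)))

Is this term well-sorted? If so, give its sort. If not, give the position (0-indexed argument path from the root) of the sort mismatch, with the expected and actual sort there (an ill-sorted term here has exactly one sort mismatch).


ill-sorted at position [0, 0]: expected A, got B

    (f) : B
  (s (f)) : ✗ arg 0 at [0, 0] has sort B, expected A


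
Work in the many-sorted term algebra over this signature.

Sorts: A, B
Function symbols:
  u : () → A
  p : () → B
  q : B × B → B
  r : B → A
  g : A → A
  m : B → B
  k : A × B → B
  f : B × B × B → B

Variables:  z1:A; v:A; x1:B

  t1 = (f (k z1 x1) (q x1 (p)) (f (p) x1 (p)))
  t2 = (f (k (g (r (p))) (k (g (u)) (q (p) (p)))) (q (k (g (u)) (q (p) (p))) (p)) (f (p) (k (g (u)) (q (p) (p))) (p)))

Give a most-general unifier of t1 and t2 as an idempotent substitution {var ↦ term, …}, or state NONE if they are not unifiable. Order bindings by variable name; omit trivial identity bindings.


{x1 ↦ (k (g (u)) (q (p) (p))), z1 ↦ (g (r (p)))}


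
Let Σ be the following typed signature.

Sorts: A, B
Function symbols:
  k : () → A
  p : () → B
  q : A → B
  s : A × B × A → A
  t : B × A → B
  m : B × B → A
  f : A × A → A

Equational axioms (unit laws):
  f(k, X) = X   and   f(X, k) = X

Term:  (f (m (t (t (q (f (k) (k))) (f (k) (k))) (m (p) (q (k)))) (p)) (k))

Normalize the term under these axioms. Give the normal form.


1. (f (m (t (t (q (f (k) (k))) (f (k) (k))) (m (p) (q (k)))) (p)) (k))  →  (m (t (t (q (f (k) (k))) (f (k) (k))) (m (p) (q (k)))) (p))
2. (m (t (t (q (f (k) (k))) (f (k) (k))) (m (p) (q (k)))) (p))  →  (m (t (t (q (k)) (f (k) (k))) (m (p) (q (k)))) (p))
3. (m (t (t (q (k)) (f (k) (k))) (m (p) (q (k)))) (p))  →  (m (t (t (q (k)) (k)) (m (p) (q (k)))) (p))

normal form = (m (t (t (q (k)) (k)) (m (p) (q (k)))) (p))


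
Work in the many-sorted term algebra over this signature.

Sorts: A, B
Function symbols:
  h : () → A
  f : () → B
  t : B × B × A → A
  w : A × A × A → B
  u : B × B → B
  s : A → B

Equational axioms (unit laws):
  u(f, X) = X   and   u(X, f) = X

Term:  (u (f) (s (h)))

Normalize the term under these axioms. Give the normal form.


normal form = (s (h))

1. (u (f) (s (h)))  →  (s (h))


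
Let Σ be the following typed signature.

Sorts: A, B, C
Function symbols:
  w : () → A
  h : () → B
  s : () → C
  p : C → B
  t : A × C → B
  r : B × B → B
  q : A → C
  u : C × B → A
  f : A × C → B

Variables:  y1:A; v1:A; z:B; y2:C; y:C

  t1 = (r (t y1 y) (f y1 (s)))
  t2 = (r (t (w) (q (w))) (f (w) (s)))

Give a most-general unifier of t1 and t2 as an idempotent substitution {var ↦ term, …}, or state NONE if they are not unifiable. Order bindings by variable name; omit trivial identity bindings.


{y ↦ (q (w)), y1 ↦ (w)}


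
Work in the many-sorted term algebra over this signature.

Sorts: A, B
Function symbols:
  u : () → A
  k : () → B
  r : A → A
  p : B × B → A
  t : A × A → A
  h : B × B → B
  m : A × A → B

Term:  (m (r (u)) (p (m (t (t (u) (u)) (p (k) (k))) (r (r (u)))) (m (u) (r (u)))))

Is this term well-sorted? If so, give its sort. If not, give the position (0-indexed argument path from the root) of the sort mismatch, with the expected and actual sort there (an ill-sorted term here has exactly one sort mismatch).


    (u) : A
  (r (u)) : A
          (u) : A
          (u) : A
        (t (u) (u)) : A
          (k) : B
          (k) : B
        (p (k) (k)) : A
      (t (t (u) (u)) (p (k) (k))) : A
          (u) : A
        (r (u)) : A
      (r (r (u))) : A
    (m (t (t (u) (u)) (p (k) (k))) (r (r (u)))) : B
      (u) : A
        (u) : A
      (r (u)) : A
    (m (u) (r (u))) : B
  (p (m (t (t (u) (u)) (p (k) (k))) (r (r (u)))) (m (u) (r (u)))) : A
(m (r (u)) (p (m (t (t (u) (u)) (p (k) (k))) (r (r (u)))) (m (u) (r (u))))) : B

well-sorted; sort = B


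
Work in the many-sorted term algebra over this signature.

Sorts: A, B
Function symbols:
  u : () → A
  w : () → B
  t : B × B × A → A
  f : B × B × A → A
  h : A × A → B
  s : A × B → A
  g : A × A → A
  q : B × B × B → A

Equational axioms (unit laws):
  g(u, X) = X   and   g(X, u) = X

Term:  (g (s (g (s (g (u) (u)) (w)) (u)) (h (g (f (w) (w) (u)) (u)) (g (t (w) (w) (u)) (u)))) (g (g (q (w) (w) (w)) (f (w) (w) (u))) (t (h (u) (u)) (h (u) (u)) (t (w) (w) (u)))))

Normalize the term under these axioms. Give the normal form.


1. (g (s (g (s (g (u) (u)) (w)) (u)) (h (g (f (w) (w) (u)) (u)) (g (t (w) (w) (u)) (u)))) (g (g (q (w) (w) (w)) (f (w) (w) (u))) (t (h (u) (u)) (h (u) (u)) (t (w) (w) (u)))))  →  (g (s (s (g (u) (u)) (w)) (h (g (f (w) (w) (u)) (u)) (g (t (w) (w) (u)) (u)))) (g (g (q (w) (w) (w)) (f (w) (w) (u))) (t (h (u) (u)) (h (u) (u)) (t (w) (w) (u)))))
2. (g (s (s (g (u) (u)) (w)) (h (g (f (w) (w) (u)) (u)) (g (t (w) (w) (u)) (u)))) (g (g (q (w) (w) (w)) (f (w) (w) (u))) (t (h (u) (u)) (h (u) (u)) (t (w) (w) (u)))))  →  (g (s (s (u) (w)) (h (g (f (w) (w) (u)) (u)) (g (t (w) (w) (u)) (u)))) (g (g (q (w) (w) (w)) (f (w) (w) (u))) (t (h (u) (u)) (h (u) (u)) (t (w) (w) (u)))))
3. (g (s (s (u) (w)) (h (g (f (w) (w) (u)) (u)) (g (t (w) (w) (u)) (u)))) (g (g (q (w) (w) (w)) (f (w) (w) (u))) (t (h (u) (u)) (h (u) (u)) (t (w) (w) (u)))))  →  (g (s (s (u) (w)) (h (f (w) (w) (u)) (g (t (w) (w) (u)) (u)))) (g (g (q (w) (w) (w)) (f (w) (w) (u))) (t (h (u) (u)) (h (u) (u)) (t (w) (w) (u)))))
4. (g (s (s (u) (w)) (h (f (w) (w) (u)) (g (t (w) (w) (u)) (u)))) (g (g (q (w) (w) (w)) (f (w) (w) (u))) (t (h (u) (u)) (h (u) (u)) (t (w) (w) (u)))))  →  (g (s (s (u) (w)) (h (f (w) (w) (u)) (t (w) (w) (u)))) (g (g (q (w) (w) (w)) (f (w) (w) (u))) (t (h (u) (u)) (h (u) (u)) (t (w) (w) (u)))))

normal form = (g (s (s (u) (w)) (h (f (w) (w) (u)) (t (w) (w) (u)))) (g (g (q (w) (w) (w)) (f (w) (w) (u))) (t (h (u) (u)) (h (u) (u)) (t (w) (w) (u)))))


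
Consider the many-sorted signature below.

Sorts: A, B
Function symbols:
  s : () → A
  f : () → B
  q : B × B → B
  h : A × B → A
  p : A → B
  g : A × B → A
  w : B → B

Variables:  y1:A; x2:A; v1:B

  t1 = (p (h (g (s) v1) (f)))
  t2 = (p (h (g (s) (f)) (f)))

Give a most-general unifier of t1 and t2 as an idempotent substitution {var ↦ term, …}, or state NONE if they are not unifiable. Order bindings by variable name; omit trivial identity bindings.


{v1 ↦ (f)}


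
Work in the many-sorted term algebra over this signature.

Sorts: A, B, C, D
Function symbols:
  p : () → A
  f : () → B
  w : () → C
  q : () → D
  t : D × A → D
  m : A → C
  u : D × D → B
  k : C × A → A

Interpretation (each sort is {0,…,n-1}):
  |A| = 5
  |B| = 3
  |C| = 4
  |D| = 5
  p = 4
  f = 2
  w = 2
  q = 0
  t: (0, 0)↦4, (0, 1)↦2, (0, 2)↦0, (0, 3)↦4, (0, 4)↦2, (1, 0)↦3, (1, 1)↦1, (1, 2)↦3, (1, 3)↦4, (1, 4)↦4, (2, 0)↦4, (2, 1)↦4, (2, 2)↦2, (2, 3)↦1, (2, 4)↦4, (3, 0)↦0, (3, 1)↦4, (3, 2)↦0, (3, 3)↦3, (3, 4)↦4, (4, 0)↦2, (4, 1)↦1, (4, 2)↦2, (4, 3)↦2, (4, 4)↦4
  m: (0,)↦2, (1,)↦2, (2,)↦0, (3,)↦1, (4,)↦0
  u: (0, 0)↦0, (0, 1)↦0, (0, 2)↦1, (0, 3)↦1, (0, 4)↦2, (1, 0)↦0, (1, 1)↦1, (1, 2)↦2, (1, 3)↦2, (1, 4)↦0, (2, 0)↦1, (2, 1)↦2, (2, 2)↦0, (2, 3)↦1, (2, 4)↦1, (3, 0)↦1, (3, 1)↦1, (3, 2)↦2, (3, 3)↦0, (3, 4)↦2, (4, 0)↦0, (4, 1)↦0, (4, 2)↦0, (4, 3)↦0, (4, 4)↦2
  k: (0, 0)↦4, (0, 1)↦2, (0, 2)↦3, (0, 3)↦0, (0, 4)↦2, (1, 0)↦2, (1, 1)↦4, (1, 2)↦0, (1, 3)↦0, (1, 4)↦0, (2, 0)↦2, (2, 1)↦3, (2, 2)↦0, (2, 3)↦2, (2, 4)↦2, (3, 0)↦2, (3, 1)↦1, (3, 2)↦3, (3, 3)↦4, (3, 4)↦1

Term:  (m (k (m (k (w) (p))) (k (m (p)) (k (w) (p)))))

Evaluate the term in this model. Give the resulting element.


value = 2

  w = 2
  p = 4
  (k (w) (p)) = k(2, 4) = 2
  (m (k (w) (p))) = m(2,) = 0
  p = 4
  (m (p)) = m(4,) = 0
  w = 2
  p = 4
  (k (w) (p)) = k(2, 4) = 2
  (k (m (p)) (k (w) (p))) = k(0, 2) = 3
  (k (m (k (w) (p))) (k (m (p)) (k (w) (p)))) = k(0, 3) = 0
  (m (k (m (k (w) (p))) (k (m (p)) (k (w) (p))))) = m(0,) = 2


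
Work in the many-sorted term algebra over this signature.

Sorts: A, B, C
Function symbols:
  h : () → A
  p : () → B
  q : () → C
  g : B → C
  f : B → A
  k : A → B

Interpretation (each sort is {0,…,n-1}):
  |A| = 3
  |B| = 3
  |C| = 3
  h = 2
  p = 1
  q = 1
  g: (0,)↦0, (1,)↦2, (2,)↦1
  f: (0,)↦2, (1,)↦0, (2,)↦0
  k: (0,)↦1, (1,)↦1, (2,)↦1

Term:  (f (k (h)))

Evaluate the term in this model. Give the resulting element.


  h = 2
  (k (h)) = k(2,) = 1
  (f (k (h))) = f(1,) = 0

value = 0


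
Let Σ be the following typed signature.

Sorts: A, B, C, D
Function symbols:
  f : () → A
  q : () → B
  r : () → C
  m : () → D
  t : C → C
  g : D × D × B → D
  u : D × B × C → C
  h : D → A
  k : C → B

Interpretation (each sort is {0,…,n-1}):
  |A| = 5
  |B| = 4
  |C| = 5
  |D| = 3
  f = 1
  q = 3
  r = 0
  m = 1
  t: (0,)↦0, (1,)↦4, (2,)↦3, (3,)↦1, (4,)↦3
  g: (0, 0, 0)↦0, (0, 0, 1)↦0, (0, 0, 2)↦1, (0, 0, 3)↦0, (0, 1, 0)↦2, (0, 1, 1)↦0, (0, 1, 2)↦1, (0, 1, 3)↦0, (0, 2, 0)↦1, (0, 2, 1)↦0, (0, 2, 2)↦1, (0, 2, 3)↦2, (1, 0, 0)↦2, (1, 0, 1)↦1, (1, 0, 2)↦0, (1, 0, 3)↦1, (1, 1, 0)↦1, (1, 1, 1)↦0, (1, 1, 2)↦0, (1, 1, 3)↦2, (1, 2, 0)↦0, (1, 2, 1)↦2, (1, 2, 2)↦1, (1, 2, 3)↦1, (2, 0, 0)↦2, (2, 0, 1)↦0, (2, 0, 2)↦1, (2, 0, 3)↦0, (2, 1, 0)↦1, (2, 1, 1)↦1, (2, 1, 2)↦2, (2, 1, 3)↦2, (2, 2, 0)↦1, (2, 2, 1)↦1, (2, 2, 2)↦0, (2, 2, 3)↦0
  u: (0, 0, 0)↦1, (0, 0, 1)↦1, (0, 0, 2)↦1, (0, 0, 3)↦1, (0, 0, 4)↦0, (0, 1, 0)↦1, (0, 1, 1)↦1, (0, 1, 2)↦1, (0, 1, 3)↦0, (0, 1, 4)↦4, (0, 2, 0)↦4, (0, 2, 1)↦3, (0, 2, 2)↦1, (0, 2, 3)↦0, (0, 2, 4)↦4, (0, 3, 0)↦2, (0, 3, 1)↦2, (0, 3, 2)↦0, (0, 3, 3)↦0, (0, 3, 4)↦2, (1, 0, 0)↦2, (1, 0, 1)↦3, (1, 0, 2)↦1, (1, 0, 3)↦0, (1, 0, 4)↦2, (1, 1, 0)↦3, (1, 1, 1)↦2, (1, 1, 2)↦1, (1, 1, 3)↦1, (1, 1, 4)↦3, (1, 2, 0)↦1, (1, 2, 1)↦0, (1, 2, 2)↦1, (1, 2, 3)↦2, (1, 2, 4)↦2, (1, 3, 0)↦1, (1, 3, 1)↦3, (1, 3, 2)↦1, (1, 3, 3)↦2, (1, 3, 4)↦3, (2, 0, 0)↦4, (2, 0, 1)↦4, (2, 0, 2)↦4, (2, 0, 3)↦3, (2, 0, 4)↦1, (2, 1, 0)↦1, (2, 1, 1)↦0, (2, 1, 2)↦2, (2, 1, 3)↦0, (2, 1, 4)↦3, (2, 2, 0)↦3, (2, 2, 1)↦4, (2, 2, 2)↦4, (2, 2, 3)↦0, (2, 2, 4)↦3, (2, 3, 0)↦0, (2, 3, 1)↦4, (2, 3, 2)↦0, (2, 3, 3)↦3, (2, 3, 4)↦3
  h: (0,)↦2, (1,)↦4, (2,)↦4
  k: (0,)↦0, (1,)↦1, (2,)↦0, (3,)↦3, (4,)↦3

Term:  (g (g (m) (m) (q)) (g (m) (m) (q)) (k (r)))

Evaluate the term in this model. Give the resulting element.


  m = 1
  m = 1
  q = 3
  (g (m) (m) (q)) = g(1, 1, 3) = 2
  m = 1
  m = 1
  q = 3
  (g (m) (m) (q)) = g(1, 1, 3) = 2
  r = 0
  (k (r)) = k(0,) = 0
  (g (g (m) (m) (q)) (g (m) (m) (q)) (k (r))) = g(2, 2, 0) = 1

value = 1


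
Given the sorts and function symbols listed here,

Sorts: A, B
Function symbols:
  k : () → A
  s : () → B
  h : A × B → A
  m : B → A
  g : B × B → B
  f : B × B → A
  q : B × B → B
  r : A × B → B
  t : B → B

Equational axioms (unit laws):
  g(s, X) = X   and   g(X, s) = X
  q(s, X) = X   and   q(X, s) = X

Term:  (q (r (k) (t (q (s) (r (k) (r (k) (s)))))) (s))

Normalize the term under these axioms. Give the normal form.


1. (q (r (k) (t (q (s) (r (k) (r (k) (s)))))) (s))  →  (r (k) (t (q (s) (r (k) (r (k) (s))))))
2. (r (k) (t (q (s) (r (k) (r (k) (s))))))  →  (r (k) (t (r (k) (r (k) (s)))))

normal form = (r (k) (t (r (k) (r (k) (s)))))


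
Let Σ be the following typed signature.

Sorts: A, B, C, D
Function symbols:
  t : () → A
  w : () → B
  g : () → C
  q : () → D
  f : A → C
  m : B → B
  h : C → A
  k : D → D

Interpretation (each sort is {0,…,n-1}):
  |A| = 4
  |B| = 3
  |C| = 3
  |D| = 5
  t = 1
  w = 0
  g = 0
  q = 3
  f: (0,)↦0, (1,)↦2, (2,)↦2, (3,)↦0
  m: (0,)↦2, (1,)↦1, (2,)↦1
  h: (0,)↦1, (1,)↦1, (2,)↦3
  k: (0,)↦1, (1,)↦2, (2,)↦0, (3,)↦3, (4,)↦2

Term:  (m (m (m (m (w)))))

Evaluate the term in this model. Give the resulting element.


  w = 0
  (m (w)) = m(0,) = 2
  (m (m (w))) = m(2,) = 1
  (m (m (m (w)))) = m(1,) = 1
  (m (m (m (m (w))))) = m(1,) = 1

value = 1


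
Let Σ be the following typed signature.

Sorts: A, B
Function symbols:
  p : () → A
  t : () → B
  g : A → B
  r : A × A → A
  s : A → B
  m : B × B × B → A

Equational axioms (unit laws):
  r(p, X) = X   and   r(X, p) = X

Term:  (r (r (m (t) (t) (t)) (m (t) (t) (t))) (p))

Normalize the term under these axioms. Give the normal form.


1. (r (r (m (t) (t) (t)) (m (t) (t) (t))) (p))  →  (r (m (t) (t) (t)) (m (t) (t) (t)))

normal form = (r (m (t) (t) (t)) (m (t) (t) (t)))


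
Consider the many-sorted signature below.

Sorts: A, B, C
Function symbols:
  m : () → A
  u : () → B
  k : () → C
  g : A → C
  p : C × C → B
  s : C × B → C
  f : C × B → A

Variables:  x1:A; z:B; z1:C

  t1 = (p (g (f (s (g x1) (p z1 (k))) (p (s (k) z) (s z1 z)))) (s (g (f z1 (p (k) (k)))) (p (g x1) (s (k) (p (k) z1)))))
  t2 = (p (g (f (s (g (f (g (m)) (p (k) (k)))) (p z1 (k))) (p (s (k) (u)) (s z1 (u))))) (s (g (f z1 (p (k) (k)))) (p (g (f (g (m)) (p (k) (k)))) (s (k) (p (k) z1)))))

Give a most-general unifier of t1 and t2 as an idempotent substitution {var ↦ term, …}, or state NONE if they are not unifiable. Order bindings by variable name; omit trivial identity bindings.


{x1 ↦ (f (g (m)) (p (k) (k))), z ↦ (u)}


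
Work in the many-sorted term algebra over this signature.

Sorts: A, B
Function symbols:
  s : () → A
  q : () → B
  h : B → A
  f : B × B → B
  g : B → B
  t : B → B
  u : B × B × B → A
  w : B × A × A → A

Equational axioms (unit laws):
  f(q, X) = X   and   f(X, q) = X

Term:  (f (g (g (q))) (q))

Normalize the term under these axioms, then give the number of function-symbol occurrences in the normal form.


1. (f (g (g (q))) (q))  →  (g (g (q)))
normal form: (g (g (q)))

size = 3


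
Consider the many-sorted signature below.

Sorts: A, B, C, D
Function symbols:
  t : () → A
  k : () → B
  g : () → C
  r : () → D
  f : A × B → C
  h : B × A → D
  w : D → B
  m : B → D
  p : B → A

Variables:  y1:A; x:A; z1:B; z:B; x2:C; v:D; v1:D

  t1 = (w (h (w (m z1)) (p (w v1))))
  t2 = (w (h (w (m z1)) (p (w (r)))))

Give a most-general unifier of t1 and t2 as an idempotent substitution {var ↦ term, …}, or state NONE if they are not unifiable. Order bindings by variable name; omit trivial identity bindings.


{v1 ↦ (r)}


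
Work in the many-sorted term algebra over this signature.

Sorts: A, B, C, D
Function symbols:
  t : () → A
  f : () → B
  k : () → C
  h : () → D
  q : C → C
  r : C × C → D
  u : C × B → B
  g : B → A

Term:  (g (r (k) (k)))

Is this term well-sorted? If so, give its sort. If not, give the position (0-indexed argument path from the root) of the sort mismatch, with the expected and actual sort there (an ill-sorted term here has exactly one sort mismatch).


    (k) : C
    (k) : C
  (r (k) (k)) : D
(g (r (k) (k))) : ✗ arg 0 at [0] has sort D, expected B

ill-sorted at position [0]: expected B, got D


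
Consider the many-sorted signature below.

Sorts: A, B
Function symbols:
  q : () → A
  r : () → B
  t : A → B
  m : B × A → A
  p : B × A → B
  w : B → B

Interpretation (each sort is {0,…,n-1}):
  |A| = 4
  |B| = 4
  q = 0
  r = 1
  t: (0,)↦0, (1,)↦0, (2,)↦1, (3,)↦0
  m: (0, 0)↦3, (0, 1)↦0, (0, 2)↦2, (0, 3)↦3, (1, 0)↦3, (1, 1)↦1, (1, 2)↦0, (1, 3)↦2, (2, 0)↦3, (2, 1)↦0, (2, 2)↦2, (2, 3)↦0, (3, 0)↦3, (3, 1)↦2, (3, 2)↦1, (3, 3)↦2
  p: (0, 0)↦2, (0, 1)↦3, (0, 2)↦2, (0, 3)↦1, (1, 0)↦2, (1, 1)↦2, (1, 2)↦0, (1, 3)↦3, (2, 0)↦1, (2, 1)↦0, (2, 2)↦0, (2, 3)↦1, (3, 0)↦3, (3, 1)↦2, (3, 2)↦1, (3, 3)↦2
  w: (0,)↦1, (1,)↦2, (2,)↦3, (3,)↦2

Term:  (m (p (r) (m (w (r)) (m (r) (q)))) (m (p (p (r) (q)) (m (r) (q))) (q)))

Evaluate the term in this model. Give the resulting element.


value = 0

  r = 1
  r = 1
  (w (r)) = w(1,) = 2
  r = 1
  q = 0
  (m (r) (q)) = m(1, 0) = 3
  (m (w (r)) (m (r) (q))) = m(2, 3) = 0
  (p (r) (m (w (r)) (m (r) (q)))) = p(1, 0) = 2
  r = 1
  q = 0
  (p (r) (q)) = p(1, 0) = 2
  r = 1
  q = 0
  (m (r) (q)) = m(1, 0) = 3
  (p (p (r) (q)) (m (r) (q))) = p(2, 3) = 1
  q = 0
  (m (p (p (r) (q)) (m (r) (q))) (q)) = m(1, 0) = 3
  (m (p (r) (m (w (r)) (m (r) (q)))) (m (p (p (r) (q)) (m (r) (q))) (q))) = m(2, 3) = 0


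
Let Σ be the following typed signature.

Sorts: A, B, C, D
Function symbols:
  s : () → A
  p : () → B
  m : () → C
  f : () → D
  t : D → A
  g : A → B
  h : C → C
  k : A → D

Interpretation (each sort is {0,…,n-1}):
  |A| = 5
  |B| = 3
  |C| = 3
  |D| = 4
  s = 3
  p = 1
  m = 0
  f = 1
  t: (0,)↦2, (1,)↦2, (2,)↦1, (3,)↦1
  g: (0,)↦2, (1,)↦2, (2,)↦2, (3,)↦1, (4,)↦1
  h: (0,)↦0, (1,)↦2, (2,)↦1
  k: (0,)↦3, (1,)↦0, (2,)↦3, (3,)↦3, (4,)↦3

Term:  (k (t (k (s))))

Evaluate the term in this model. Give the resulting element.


value = 0

  s = 3
  (k (s)) = k(3,) = 3
  (t (k (s))) = t(3,) = 1
  (k (t (k (s)))) = k(1,) = 0


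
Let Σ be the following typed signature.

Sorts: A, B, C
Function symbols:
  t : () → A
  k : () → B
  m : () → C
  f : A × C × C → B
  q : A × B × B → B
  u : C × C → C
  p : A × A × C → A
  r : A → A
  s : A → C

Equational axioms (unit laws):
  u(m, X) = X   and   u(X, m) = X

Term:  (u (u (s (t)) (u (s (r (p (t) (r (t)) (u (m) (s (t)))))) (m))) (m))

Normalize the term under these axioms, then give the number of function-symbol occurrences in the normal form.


1. (u (u (s (t)) (u (s (r (p (t) (r (t)) (u (m) (s (t)))))) (m))) (m))  →  (u (s (t)) (u (s (r (p (t) (r (t)) (u (m) (s (t)))))) (m)))
2. (u (s (t)) (u (s (r (p (t) (r (t)) (u (m) (s (t)))))) (m)))  →  (u (s (t)) (s (r (p (t) (r (t)) (u (m) (s (t)))))))
3. (u (s (t)) (s (r (p (t) (r (t)) (u (m) (s (t)))))))  →  (u (s (t)) (s (r (p (t) (r (t)) (s (t))))))
normal form: (u (s (t)) (s (r (p (t) (r (t)) (s (t))))))

size = 11


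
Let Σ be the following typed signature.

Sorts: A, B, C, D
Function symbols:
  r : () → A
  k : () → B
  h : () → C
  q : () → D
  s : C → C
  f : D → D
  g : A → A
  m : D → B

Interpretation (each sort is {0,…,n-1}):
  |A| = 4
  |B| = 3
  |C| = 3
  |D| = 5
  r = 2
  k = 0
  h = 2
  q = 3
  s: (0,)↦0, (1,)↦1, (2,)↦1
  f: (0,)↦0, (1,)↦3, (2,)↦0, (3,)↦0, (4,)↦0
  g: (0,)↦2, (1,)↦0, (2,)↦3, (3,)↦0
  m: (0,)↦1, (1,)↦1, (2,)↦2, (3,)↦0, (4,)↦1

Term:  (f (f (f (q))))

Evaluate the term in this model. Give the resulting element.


value = 0

  q = 3
  (f (q)) = f(3,) = 0
  (f (f (q))) = f(0,) = 0
  (f (f (f (q)))) = f(0,) = 0


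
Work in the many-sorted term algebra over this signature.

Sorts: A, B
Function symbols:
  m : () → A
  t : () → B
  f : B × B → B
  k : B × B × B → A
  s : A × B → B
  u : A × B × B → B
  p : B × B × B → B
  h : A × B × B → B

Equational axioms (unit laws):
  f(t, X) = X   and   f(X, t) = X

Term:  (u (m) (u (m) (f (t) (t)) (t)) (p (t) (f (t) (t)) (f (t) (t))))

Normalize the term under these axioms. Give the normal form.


1. (u (m) (u (m) (f (t) (t)) (t)) (p (t) (f (t) (t)) (f (t) (t))))  →  (u (m) (u (m) (t) (t)) (p (t) (f (t) (t)) (f (t) (t))))
2. (u (m) (u (m) (t) (t)) (p (t) (f (t) (t)) (f (t) (t))))  →  (u (m) (u (m) (t) (t)) (p (t) (t) (f (t) (t))))
3. (u (m) (u (m) (t) (t)) (p (t) (t) (f (t) (t))))  →  (u (m) (u (m) (t) (t)) (p (t) (t) (t)))

normal form = (u (m) (u (m) (t) (t)) (p (t) (t) (t)))


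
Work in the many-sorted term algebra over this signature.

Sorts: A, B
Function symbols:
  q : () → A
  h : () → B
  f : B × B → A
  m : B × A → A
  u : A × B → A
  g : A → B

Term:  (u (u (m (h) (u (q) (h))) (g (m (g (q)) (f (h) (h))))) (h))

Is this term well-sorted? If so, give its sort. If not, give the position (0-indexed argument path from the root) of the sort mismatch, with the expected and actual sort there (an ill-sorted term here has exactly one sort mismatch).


      (h) : B
        (q) : A
        (h) : B
      (u (q) (h)) : A
    (m (h) (u (q) (h))) : A
          (q) : A
        (g (q)) : B
          (h) : B
          (h) : B
        (f (h) (h)) : A
      (m (g (q)) (f (h) (h))) : A
    (g (m (g (q)) (f (h) (h)))) : B
  (u (m (h) (u (q) (h))) (g (m (g (q)) (f (h) (h))))) : A
  (h) : B
(u (u (m (h) (u (q) (h))) (g (m (g (q)) (f (h) (h))))) (h)) : A

well-sorted; sort = A


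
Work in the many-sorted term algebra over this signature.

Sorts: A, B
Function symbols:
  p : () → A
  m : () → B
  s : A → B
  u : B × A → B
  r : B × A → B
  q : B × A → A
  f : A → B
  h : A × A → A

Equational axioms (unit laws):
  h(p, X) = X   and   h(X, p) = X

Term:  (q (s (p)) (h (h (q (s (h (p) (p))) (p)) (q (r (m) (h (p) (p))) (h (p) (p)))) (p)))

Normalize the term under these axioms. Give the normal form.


normal form = (q (s (p)) (h (q (s (p)) (p)) (q (r (m) (p)) (p))))

1. (q (s (p)) (h (h (q (s (h (p) (p))) (p)) (q (r (m) (h (p) (p))) (h (p) (p)))) (p)))  →  (q (s (p)) (h (q (s (h (p) (p))) (p)) (q (r (m) (h (p) (p))) (h (p) (p)))))
2. (q (s (p)) (h (q (s (h (p) (p))) (p)) (q (r (m) (h (p) (p))) (h (p) (p)))))  →  (q (s (p)) (h (q (s (p)) (p)) (q (r (m) (h (p) (p))) (h (p) (p)))))
3. (q (s (p)) (h (q (s (p)) (p)) (q (r (m) (h (p) (p))) (h (p) (p)))))  →  (q (s (p)) (h (q (s (p)) (p)) (q (r (m) (p)) (h (p) (p)))))
4. (q (s (p)) (h (q (s (p)) (p)) (q (r (m) (p)) (h (p) (p)))))  →  (q (s (p)) (h (q (s (p)) (p)) (q (r (m) (p)) (p))))


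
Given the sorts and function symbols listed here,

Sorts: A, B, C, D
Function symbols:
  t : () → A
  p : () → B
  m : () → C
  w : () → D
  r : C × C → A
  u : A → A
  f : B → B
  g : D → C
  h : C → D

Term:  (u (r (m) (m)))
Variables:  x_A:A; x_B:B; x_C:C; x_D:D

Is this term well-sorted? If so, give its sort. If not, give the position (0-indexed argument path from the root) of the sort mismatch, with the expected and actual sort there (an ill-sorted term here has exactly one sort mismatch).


well-sorted; sort = A

    (m) : C
    (m) : C
  (r (m) (m)) : A
(u (r (m) (m))) : A


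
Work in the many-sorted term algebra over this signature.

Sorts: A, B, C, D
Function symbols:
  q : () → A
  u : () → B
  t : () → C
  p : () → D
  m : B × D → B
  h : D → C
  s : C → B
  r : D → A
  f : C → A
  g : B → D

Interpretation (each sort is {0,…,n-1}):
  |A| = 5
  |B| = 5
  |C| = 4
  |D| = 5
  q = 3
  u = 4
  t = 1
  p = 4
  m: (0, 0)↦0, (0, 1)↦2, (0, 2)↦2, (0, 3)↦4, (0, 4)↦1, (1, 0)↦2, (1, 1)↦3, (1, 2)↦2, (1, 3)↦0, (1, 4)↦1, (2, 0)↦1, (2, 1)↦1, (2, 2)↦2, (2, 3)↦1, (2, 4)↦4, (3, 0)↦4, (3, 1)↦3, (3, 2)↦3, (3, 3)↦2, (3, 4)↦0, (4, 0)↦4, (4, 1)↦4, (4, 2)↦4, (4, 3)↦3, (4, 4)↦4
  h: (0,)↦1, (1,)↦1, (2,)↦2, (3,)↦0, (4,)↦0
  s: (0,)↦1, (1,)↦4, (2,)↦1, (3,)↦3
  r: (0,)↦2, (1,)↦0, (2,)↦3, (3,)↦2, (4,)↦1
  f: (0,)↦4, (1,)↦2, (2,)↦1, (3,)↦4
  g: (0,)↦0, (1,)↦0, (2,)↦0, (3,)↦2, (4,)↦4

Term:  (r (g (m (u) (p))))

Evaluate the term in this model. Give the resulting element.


  u = 4
  p = 4
  (m (u) (p)) = m(4, 4) = 4
  (g (m (u) (p))) = g(4,) = 4
  (r (g (m (u) (p)))) = r(4,) = 1

value = 1


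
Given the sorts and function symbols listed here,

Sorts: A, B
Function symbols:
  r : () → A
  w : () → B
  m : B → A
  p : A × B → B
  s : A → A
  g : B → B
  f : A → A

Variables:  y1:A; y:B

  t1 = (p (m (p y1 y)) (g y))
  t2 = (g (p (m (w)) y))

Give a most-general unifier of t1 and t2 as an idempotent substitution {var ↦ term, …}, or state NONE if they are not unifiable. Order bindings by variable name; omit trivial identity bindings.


head clash or occurs-check failure — not unifiable

NONE (not unifiable)


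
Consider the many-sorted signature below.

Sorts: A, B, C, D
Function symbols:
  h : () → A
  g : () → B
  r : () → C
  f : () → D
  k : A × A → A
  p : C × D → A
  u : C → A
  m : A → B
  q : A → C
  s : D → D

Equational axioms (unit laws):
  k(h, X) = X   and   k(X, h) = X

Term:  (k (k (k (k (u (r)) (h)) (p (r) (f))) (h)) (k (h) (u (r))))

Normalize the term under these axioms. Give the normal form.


1. (k (k (k (k (u (r)) (h)) (p (r) (f))) (h)) (k (h) (u (r))))  →  (k (k (k (u (r)) (h)) (p (r) (f))) (k (h) (u (r))))
2. (k (k (k (u (r)) (h)) (p (r) (f))) (k (h) (u (r))))  →  (k (k (u (r)) (p (r) (f))) (k (h) (u (r))))
3. (k (k (u (r)) (p (r) (f))) (k (h) (u (r))))  →  (k (k (u (r)) (p (r) (f))) (u (r)))

normal form = (k (k (u (r)) (p (r) (f))) (u (r)))


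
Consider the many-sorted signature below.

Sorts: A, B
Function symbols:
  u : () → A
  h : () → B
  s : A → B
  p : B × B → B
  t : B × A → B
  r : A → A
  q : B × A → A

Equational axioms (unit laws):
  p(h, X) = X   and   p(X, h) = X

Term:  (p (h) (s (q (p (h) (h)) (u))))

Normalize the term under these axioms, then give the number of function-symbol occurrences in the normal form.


1. (p (h) (s (q (p (h) (h)) (u))))  →  (s (q (p (h) (h)) (u)))
2. (s (q (p (h) (h)) (u)))  →  (s (q (h) (u)))
normal form: (s (q (h) (u)))

size = 4


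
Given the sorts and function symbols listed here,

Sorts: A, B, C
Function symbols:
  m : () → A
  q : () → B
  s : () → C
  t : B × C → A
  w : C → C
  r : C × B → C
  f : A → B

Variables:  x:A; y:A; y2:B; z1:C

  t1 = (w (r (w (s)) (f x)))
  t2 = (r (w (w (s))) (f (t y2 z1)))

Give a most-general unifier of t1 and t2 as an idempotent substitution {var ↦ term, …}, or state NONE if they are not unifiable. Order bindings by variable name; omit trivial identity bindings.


head clash or occurs-check failure — not unifiable

NONE (not unifiable)


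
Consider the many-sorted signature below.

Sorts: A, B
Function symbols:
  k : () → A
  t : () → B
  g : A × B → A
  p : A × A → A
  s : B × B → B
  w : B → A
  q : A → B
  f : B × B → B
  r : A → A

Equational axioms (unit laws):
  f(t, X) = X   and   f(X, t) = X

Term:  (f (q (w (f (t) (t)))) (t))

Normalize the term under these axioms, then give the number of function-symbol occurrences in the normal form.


1. (f (q (w (f (t) (t)))) (t))  →  (q (w (f (t) (t))))
2. (q (w (f (t) (t))))  →  (q (w (t)))
normal form: (q (w (t)))

size = 3
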